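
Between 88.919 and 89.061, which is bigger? 89.061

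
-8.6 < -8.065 True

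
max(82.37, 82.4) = 82.4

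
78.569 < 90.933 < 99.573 True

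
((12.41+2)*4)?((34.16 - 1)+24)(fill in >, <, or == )>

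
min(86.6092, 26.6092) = 26.6092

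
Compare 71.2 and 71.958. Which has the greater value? 71.958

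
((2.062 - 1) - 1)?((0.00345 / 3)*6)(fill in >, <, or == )>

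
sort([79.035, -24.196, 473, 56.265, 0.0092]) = [-24.196, 0.0092, 56.265, 79.035, 473]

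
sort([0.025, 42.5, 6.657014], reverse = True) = [42.5, 6.657014, 0.025]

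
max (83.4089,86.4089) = 86.4089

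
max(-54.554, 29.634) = 29.634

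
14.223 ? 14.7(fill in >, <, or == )<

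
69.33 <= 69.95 True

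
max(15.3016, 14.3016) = 15.3016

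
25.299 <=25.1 False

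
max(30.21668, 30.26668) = 30.26668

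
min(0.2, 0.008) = 0.008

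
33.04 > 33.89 False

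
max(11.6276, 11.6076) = 11.6276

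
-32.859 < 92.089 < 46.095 False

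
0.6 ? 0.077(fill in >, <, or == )>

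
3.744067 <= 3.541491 False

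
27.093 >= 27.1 False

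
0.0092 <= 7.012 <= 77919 True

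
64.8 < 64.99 True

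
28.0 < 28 False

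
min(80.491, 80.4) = 80.4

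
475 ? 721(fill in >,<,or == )<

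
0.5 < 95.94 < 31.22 False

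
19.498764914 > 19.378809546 True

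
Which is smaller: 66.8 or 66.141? 66.141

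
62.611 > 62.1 True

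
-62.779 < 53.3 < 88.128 True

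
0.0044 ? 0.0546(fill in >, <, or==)<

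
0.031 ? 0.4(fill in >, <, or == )<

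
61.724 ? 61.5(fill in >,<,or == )>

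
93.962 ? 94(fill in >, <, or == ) <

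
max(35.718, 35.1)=35.718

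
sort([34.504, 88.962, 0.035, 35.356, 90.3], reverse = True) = [90.3, 88.962, 35.356, 34.504, 0.035]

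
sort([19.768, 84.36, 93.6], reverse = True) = [93.6, 84.36, 19.768]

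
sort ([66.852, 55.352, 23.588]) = [23.588, 55.352, 66.852]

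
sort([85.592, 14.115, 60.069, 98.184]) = [14.115, 60.069, 85.592, 98.184]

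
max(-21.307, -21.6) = -21.307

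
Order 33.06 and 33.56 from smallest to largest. 33.06, 33.56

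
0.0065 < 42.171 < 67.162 True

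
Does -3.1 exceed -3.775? Yes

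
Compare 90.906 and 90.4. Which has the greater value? 90.906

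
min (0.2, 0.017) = 0.017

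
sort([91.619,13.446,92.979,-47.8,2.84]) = [-47.8,2.84,13.446,91.619,92.979]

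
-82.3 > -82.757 True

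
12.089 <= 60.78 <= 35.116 False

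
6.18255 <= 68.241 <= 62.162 False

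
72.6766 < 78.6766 True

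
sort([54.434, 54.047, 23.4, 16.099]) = [16.099, 23.4, 54.047, 54.434]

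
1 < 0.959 False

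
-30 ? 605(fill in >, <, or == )<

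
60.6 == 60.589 False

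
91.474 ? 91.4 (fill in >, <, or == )>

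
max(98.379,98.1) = 98.379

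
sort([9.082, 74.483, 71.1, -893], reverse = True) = [74.483, 71.1, 9.082, -893]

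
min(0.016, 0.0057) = 0.0057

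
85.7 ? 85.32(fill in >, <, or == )>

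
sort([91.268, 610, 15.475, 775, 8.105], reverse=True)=[775, 610, 91.268, 15.475, 8.105]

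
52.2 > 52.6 False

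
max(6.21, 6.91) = 6.91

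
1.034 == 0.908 False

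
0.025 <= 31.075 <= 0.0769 False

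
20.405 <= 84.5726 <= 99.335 True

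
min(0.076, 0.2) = 0.076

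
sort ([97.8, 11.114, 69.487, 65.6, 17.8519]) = [11.114, 17.8519, 65.6, 69.487, 97.8]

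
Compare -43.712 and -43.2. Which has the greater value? -43.2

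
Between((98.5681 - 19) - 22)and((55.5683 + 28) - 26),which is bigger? ((55.5683 + 28) - 26)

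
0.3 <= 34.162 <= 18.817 False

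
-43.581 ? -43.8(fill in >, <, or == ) >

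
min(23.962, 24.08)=23.962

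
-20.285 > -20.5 True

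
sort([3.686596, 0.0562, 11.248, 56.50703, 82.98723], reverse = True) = [82.98723, 56.50703, 11.248, 3.686596, 0.0562]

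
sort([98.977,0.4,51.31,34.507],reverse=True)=[98.977,51.31,34.507,0.4]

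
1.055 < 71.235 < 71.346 True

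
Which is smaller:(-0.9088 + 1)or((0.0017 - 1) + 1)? ((0.0017 - 1) + 1)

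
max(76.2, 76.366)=76.366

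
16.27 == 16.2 False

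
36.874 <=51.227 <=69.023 True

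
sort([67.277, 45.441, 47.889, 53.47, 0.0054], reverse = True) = [67.277, 53.47, 47.889, 45.441, 0.0054]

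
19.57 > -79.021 True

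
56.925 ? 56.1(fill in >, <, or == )>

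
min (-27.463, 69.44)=-27.463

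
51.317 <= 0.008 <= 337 False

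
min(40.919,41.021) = 40.919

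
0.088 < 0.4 True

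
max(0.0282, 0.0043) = 0.0282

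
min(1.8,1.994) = 1.8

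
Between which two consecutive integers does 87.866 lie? 87 and 88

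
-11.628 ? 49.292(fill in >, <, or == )<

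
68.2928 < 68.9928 True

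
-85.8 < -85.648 True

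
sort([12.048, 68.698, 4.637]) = [4.637, 12.048, 68.698]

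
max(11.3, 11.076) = 11.3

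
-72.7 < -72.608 True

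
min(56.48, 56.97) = 56.48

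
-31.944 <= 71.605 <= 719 True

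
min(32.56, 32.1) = 32.1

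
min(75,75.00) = 75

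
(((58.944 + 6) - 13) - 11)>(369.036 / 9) False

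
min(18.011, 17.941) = 17.941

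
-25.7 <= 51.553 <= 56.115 True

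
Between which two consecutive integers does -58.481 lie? -59 and -58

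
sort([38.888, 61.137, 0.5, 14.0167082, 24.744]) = [0.5, 14.0167082, 24.744, 38.888, 61.137]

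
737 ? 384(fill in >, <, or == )>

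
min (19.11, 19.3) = 19.11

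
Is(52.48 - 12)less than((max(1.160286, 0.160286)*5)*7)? Yes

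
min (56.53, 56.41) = 56.41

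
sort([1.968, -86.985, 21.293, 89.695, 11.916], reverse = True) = [89.695, 21.293, 11.916, 1.968, -86.985]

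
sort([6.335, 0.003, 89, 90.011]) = [0.003, 6.335, 89, 90.011]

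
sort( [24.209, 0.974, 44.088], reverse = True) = [44.088, 24.209, 0.974]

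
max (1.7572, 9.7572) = 9.7572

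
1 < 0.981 False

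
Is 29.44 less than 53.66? Yes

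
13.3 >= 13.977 False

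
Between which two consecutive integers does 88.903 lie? 88 and 89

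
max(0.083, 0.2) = 0.2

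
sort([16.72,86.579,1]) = [1,16.72,86.579]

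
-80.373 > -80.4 True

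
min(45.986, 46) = 45.986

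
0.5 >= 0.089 True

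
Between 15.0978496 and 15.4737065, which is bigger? 15.4737065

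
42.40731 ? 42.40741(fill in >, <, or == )<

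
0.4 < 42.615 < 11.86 False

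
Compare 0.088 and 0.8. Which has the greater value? 0.8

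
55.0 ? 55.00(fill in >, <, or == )==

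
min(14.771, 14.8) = 14.771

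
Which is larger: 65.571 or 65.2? 65.571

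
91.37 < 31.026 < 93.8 False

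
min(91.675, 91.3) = 91.3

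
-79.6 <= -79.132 True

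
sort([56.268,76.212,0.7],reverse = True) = [76.212,56.268,0.7]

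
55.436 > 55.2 True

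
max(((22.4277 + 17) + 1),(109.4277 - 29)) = 80.4277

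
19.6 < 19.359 False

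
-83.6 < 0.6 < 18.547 True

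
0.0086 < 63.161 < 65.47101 True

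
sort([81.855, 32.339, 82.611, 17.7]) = [17.7, 32.339, 81.855, 82.611]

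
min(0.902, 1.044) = 0.902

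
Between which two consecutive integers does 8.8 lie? 8 and 9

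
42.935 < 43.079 True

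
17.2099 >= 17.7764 False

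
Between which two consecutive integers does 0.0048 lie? 0 and 1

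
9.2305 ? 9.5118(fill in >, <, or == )<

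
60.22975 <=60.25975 True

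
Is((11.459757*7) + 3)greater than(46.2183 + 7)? Yes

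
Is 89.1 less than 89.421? Yes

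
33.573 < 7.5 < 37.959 False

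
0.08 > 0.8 False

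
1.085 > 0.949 True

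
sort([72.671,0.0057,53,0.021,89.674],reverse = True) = [89.674,72.671,53,0.021,0.0057]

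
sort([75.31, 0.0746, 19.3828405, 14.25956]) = [0.0746, 14.25956, 19.3828405, 75.31]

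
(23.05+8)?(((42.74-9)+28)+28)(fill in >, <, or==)<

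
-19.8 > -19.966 True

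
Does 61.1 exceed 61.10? No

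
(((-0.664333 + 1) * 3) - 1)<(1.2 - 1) True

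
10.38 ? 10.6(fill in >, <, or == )<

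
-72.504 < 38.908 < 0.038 False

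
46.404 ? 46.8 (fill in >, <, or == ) <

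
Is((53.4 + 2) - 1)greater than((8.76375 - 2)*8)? Yes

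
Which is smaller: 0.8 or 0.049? 0.049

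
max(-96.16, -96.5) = -96.16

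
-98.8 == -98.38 False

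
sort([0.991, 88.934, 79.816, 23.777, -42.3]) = [-42.3, 0.991, 23.777, 79.816, 88.934]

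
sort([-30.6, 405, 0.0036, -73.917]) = [-73.917, -30.6, 0.0036, 405]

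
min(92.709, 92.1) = 92.1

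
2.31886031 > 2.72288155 False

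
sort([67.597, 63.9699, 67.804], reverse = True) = [67.804, 67.597, 63.9699]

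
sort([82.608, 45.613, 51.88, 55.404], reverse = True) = [82.608, 55.404, 51.88, 45.613]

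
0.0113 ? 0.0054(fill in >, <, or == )>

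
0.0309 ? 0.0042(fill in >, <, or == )>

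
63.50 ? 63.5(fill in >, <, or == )==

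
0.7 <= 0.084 False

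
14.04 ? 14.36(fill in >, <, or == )<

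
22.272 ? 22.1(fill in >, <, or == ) >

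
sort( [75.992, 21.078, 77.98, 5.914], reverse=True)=[77.98, 75.992, 21.078, 5.914]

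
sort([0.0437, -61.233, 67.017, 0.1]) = [-61.233, 0.0437, 0.1, 67.017]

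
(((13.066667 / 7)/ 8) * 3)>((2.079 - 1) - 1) True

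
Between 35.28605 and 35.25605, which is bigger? 35.28605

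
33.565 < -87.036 False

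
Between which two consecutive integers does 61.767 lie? 61 and 62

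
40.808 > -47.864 True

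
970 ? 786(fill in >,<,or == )>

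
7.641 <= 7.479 False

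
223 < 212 False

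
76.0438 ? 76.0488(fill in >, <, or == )<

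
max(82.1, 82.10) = 82.10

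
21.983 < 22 True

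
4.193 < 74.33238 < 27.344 False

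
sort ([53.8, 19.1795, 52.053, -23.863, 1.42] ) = [-23.863, 1.42, 19.1795, 52.053, 53.8]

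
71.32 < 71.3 False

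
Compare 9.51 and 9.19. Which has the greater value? 9.51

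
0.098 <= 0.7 True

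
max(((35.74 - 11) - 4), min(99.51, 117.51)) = 99.51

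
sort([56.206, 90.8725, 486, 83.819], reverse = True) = [486, 90.8725, 83.819, 56.206]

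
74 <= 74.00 True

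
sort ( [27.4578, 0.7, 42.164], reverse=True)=[42.164, 27.4578, 0.7]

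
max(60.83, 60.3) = 60.83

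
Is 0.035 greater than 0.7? No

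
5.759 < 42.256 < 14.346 False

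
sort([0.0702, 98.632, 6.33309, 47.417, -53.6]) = [-53.6, 0.0702, 6.33309, 47.417, 98.632]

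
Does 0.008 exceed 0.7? No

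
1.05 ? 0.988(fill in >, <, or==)>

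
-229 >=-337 True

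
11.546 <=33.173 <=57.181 True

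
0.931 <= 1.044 True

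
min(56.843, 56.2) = 56.2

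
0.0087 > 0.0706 False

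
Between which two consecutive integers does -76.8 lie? -77 and -76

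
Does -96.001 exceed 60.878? No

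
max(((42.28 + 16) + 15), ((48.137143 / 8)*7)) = 73.28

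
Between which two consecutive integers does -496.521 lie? -497 and -496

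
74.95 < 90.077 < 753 True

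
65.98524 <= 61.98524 False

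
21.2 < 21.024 False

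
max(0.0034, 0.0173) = 0.0173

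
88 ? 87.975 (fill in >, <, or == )>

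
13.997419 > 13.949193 True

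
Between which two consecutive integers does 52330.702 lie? 52330 and 52331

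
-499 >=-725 True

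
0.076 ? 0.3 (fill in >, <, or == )<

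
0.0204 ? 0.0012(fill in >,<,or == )>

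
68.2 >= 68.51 False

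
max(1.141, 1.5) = 1.5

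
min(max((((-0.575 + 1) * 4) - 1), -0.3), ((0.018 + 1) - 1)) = 0.018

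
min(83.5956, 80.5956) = 80.5956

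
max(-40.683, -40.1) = -40.1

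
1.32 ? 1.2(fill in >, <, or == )>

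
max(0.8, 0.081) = 0.8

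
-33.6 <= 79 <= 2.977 False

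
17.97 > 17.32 True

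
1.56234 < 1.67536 True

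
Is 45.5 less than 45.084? No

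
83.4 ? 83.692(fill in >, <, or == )<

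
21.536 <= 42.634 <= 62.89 True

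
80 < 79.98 False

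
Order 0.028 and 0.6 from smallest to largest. 0.028, 0.6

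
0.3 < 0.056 False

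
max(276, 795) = 795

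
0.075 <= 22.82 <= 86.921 True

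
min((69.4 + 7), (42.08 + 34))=76.08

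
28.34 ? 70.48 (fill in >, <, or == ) <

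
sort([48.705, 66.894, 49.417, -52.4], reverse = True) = [66.894, 49.417, 48.705, -52.4]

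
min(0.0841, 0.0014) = 0.0014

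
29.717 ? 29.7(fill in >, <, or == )>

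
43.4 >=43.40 True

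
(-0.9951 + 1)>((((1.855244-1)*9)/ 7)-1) False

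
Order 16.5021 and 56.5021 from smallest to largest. 16.5021, 56.5021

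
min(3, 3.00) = 3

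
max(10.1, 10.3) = 10.3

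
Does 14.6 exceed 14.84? No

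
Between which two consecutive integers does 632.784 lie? 632 and 633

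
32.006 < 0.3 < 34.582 False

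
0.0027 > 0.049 False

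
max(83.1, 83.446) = 83.446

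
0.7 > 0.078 True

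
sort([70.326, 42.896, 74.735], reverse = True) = [74.735, 70.326, 42.896]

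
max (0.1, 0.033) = 0.1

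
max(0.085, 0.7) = 0.7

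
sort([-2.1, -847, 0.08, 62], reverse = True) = [62, 0.08, -2.1, -847]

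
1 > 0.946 True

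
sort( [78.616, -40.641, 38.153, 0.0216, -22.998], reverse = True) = [78.616, 38.153, 0.0216, -22.998, -40.641]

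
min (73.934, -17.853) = -17.853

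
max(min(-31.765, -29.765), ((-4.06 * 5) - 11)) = -31.3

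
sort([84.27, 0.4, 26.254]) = [0.4, 26.254, 84.27]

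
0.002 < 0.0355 True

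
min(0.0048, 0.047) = 0.0048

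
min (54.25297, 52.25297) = 52.25297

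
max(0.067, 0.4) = 0.4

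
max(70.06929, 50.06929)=70.06929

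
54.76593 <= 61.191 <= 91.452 True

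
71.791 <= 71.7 False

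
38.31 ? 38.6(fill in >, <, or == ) <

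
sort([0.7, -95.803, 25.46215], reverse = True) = [25.46215, 0.7, -95.803]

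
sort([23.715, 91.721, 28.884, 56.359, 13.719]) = [13.719, 23.715, 28.884, 56.359, 91.721]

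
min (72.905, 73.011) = 72.905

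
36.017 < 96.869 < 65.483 False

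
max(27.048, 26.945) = 27.048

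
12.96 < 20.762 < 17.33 False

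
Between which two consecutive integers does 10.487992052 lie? 10 and 11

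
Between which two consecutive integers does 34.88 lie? 34 and 35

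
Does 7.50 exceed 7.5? No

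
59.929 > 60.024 False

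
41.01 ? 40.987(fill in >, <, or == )>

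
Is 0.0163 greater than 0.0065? Yes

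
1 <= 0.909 False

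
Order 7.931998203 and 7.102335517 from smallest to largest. 7.102335517, 7.931998203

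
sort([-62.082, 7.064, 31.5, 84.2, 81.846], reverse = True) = [84.2, 81.846, 31.5, 7.064, -62.082]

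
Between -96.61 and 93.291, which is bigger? 93.291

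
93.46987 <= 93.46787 False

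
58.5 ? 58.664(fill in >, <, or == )<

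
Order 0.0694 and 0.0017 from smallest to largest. 0.0017, 0.0694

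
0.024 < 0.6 True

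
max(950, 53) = 950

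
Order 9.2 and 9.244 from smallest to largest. 9.2,9.244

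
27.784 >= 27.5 True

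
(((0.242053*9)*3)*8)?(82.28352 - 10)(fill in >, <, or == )<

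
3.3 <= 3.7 True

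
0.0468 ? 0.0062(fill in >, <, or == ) >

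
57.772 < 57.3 False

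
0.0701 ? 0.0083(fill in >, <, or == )>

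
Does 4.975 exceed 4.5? Yes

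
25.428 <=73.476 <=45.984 False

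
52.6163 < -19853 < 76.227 False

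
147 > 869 False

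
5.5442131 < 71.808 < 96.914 True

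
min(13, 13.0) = 13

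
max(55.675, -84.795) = 55.675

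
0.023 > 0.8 False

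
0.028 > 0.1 False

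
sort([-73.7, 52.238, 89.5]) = [-73.7, 52.238, 89.5]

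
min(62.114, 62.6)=62.114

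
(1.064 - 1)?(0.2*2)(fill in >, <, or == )<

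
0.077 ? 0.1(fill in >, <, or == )<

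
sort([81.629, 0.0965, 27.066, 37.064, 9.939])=[0.0965, 9.939, 27.066, 37.064, 81.629]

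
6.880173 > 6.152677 True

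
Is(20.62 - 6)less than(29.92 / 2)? Yes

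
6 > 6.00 False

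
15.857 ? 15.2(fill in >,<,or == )>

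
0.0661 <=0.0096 False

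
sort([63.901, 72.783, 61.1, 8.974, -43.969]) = [-43.969, 8.974, 61.1, 63.901, 72.783]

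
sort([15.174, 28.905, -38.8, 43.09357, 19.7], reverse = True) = [43.09357, 28.905, 19.7, 15.174, -38.8]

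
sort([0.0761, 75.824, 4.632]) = [0.0761, 4.632, 75.824]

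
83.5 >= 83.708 False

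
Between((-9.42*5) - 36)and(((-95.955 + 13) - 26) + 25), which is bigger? ((-9.42*5) - 36)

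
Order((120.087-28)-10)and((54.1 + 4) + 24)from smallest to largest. ((120.087-28)-10), ((54.1 + 4) + 24)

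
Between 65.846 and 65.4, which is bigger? 65.846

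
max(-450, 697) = 697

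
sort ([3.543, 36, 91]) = [3.543, 36, 91]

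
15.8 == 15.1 False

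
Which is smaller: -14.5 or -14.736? -14.736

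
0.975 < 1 True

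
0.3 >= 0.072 True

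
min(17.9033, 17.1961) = 17.1961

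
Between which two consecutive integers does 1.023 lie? 1 and 2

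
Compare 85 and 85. They are equal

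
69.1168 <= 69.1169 True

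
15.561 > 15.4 True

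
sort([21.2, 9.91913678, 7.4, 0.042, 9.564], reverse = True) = [21.2, 9.91913678, 9.564, 7.4, 0.042]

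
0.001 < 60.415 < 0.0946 False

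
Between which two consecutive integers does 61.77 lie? 61 and 62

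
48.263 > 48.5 False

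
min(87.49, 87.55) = 87.49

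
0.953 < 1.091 True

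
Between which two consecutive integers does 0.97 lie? 0 and 1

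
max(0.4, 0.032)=0.4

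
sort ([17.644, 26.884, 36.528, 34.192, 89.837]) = [17.644, 26.884, 34.192, 36.528, 89.837]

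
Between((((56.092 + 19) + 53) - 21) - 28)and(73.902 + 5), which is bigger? ((((56.092 + 19) + 53) - 21) - 28)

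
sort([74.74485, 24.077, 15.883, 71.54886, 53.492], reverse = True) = [74.74485, 71.54886, 53.492, 24.077, 15.883]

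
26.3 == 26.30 True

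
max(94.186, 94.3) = 94.3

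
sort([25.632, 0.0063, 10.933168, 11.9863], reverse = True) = [25.632, 11.9863, 10.933168, 0.0063]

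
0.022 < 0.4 True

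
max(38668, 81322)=81322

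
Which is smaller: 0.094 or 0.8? 0.094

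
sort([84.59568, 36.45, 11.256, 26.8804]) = [11.256, 26.8804, 36.45, 84.59568]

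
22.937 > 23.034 False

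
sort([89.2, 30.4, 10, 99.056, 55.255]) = [10, 30.4, 55.255, 89.2, 99.056]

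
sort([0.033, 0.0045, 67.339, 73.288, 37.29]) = [0.0045, 0.033, 37.29, 67.339, 73.288]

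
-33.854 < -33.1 True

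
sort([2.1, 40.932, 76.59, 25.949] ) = [2.1, 25.949, 40.932, 76.59]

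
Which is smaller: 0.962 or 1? 0.962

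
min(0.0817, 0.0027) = 0.0027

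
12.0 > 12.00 False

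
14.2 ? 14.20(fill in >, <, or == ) ==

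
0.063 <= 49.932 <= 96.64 True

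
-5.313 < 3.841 True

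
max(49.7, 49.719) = 49.719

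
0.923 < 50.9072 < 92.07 True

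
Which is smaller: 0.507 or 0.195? 0.195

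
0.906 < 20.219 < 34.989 True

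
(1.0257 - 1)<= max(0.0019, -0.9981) False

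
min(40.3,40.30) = 40.3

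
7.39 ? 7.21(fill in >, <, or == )>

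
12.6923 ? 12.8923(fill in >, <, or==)<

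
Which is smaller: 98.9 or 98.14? 98.14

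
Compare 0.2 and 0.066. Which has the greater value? 0.2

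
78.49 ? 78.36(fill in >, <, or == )>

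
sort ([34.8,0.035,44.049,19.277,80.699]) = [0.035,19.277,34.8,44.049,80.699]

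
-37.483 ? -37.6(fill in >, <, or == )>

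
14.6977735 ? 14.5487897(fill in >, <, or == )>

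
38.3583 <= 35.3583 False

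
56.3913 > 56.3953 False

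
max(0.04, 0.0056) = 0.04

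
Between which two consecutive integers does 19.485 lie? 19 and 20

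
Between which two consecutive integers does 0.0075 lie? 0 and 1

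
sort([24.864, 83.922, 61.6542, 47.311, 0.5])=[0.5, 24.864, 47.311, 61.6542, 83.922]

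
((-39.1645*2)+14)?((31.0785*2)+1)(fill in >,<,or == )<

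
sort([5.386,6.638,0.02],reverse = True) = [6.638,5.386,0.02]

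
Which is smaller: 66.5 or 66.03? 66.03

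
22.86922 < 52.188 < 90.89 True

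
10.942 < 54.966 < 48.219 False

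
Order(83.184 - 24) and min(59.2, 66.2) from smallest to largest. (83.184 - 24), min(59.2, 66.2)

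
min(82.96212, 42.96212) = 42.96212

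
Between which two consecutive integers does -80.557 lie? -81 and -80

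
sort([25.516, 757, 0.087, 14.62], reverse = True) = [757, 25.516, 14.62, 0.087]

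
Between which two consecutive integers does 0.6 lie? 0 and 1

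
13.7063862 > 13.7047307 True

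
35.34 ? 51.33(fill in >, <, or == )<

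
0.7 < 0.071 False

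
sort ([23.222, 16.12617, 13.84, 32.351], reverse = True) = [32.351, 23.222, 16.12617, 13.84]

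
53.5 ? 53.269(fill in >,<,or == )>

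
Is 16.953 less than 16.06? No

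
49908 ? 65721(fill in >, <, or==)<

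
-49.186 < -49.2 False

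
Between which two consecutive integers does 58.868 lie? 58 and 59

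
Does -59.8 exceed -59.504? No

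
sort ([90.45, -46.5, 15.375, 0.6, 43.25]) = [-46.5, 0.6, 15.375, 43.25, 90.45]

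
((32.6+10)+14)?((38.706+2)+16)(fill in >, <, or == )<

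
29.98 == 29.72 False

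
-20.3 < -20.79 False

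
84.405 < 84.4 False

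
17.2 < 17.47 True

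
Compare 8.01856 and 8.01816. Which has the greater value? 8.01856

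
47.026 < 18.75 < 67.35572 False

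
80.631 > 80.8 False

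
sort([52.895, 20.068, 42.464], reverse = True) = [52.895, 42.464, 20.068]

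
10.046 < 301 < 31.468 False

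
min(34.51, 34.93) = 34.51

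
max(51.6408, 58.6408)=58.6408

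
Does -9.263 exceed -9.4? Yes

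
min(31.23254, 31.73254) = 31.23254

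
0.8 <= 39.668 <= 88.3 True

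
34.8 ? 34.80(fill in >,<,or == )==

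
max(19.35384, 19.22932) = 19.35384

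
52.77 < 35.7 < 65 False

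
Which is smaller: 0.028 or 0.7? 0.028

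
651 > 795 False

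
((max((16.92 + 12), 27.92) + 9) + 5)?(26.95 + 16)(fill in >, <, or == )<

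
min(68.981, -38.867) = -38.867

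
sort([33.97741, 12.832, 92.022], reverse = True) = [92.022, 33.97741, 12.832]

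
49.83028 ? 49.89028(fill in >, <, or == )<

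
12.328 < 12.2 False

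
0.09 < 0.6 True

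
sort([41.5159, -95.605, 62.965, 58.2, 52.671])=[-95.605, 41.5159, 52.671, 58.2, 62.965]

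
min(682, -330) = -330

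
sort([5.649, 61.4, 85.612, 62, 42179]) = [5.649, 61.4, 62, 85.612, 42179]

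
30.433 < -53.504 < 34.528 False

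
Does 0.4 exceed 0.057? Yes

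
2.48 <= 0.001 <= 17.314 False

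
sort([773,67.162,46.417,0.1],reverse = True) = [773,67.162,46.417,0.1]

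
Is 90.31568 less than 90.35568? Yes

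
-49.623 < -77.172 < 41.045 False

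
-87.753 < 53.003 True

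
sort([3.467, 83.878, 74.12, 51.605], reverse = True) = [83.878, 74.12, 51.605, 3.467]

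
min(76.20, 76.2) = 76.20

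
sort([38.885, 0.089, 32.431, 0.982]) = [0.089, 0.982, 32.431, 38.885]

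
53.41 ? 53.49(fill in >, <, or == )<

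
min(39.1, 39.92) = 39.1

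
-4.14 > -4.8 True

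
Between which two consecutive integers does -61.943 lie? -62 and -61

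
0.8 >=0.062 True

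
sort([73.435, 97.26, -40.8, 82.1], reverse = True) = [97.26, 82.1, 73.435, -40.8]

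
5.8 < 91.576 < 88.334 False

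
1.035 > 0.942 True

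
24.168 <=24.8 True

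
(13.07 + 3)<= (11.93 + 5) True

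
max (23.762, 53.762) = 53.762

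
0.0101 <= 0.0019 False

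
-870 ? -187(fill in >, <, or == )<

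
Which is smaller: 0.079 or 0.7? 0.079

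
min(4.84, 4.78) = 4.78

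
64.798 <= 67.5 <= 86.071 True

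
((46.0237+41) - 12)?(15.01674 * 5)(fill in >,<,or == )<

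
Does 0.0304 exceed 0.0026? Yes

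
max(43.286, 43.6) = 43.6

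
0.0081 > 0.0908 False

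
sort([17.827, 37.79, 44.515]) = [17.827, 37.79, 44.515]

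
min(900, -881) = -881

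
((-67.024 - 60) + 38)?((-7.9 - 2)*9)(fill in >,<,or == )>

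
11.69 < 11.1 False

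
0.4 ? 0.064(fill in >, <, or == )>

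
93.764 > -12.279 True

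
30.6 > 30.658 False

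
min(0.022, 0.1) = 0.022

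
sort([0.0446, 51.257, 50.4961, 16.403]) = [0.0446, 16.403, 50.4961, 51.257]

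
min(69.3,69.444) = 69.3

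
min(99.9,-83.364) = -83.364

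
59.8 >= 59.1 True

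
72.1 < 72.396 True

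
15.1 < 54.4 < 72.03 True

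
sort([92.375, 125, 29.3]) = [29.3, 92.375, 125]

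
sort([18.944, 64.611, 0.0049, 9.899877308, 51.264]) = [0.0049, 9.899877308, 18.944, 51.264, 64.611]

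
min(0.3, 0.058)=0.058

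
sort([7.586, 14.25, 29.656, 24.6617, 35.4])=[7.586, 14.25, 24.6617, 29.656, 35.4]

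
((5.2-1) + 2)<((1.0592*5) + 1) True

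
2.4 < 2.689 True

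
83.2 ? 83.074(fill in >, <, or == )>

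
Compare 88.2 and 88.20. They are equal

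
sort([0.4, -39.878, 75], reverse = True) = [75, 0.4, -39.878]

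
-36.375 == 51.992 False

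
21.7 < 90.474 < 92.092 True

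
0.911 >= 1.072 False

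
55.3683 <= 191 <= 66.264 False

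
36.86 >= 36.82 True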